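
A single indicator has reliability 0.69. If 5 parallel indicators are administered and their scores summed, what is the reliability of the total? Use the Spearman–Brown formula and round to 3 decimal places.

0.918

ρ_k = kρ / (1 + (k−1)ρ) = 5·0.69 / (1 + 4·0.69) = 3.450 / 3.760 = 0.918.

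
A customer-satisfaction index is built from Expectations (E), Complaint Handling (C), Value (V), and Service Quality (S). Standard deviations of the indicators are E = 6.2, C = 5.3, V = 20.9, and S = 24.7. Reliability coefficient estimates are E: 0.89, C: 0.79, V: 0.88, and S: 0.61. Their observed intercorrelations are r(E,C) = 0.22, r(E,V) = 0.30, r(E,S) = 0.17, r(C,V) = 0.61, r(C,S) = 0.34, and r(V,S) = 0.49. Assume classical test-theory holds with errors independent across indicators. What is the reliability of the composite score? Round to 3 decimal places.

0.849

Var(E+C+V+S) = 6.2² + 5.3² + 20.9² + 24.7² + 2·[6.2·5.3·0.22 + 6.2·20.9·0.30 + 6.2·24.7·0.17 + 5.3·20.9·0.61 + 5.3·24.7·0.34 + 20.9·24.7·0.49] = 1113.43 + 874.338 = 1987.77.
With uncorrelated errors the cross-covariances are all true-score covariance, so they carry over unchanged; only the diagonal terms shrink to ρᵢσᵢ².
True-score variance = [6.2²·0.89 + 5.3²·0.79 + 20.9²·0.88 + 24.7²·0.61] + 874.338 = 812.95 + 874.338 = 1687.29.
Reliability = 1687.29 / 1987.77 = 0.849.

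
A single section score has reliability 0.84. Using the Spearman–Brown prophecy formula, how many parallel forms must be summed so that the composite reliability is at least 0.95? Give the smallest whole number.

4

k ≥ ρ*(1−ρ₁)/(ρ₁(1−ρ*)) = 0.95·0.16 / (0.84·0.05) = 3.619.
Smallest integer k = 4.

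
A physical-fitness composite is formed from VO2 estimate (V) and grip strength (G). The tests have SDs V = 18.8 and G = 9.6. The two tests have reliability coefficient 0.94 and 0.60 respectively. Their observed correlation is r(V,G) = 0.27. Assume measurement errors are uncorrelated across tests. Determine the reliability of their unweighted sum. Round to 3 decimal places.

Var(V+G) = 18.8² + 9.6² + 2·[18.8·9.6·0.27] = 445.6 + 97.4592 = 543.059.
Under uncorrelated errors the observed covariances equal the true-score covariances, so only the own-variance terms attenuate.
True-score variance = [18.8²·0.94 + 9.6²·0.60] + 97.4592 = 387.53 + 97.4592 = 484.989.
Reliability = 484.989 / 543.059 = 0.893.

0.893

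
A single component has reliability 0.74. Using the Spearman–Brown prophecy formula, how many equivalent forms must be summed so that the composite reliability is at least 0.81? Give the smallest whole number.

2

k ≥ ρ*(1−ρ₁)/(ρ₁(1−ρ*)) = 0.81·0.26 / (0.74·0.19) = 1.498.
Smallest integer k = 2.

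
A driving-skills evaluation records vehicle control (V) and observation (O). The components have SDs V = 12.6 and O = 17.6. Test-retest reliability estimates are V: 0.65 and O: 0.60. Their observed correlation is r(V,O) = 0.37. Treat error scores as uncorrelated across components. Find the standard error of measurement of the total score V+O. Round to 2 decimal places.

13.40

Var(total) = 468.52 + 164.102 = 632.622.
True-score variance = 289.05 + 164.102 = 453.152, so reliability = 0.7163.
Error variance = 632.622 − 453.152 = 179.47; SEM = √179.47 = 13.40.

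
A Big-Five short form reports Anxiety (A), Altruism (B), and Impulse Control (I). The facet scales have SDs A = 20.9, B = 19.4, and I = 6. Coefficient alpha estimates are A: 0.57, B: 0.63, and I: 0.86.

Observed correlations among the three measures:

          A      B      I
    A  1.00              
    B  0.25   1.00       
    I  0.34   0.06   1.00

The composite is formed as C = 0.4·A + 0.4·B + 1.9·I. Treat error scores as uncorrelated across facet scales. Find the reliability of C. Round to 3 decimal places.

Var(C) = 0.4²·20.9² + 0.4²·19.4² + 1.9²·6² + 2·[0.16·20.9·19.4·0.25 + 0.76·20.9·6·0.34 + 0.76·19.4·6·0.06] = 260.067 + 107.859 = 367.926.
Under uncorrelated errors the observed covariances equal the true-score covariances, so only the own-variance terms attenuate.
True-score variance = [0.4²·20.9²·0.57 + 0.4²·19.4²·0.63 + 1.9²·6²·0.86] + 107.859 = 189.54 + 107.859 = 297.399.
Reliability = 297.399 / 367.926 = 0.808.

0.808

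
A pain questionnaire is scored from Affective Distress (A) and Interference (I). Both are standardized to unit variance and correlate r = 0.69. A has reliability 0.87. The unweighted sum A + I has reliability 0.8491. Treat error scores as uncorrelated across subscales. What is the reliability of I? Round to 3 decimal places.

Var(A+I) = 2 + 2·0.69 = 3.380.
True-score variance = ρ_A + ρ_I + 2·0.69, so 0.8491 = (0.87 + ρ_I + 1.38) / 3.380.
ρ_I = 0.8491·3.380 − 0.87 − 1.38 = 0.620.

0.620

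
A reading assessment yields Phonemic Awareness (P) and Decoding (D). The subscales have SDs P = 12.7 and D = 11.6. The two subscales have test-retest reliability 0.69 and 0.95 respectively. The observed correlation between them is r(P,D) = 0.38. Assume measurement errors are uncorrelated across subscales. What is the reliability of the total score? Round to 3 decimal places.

0.861

Var(P+D) = 12.7² + 11.6² + 2·[12.7·11.6·0.38] = 295.85 + 111.963 = 407.813.
With uncorrelated errors the cross-covariances are all true-score covariance, so they carry over unchanged; only the diagonal terms shrink to ρᵢσᵢ².
True-score variance = [12.7²·0.69 + 11.6²·0.95] + 111.963 = 239.122 + 111.963 = 351.085.
Reliability = 351.085 / 407.813 = 0.861.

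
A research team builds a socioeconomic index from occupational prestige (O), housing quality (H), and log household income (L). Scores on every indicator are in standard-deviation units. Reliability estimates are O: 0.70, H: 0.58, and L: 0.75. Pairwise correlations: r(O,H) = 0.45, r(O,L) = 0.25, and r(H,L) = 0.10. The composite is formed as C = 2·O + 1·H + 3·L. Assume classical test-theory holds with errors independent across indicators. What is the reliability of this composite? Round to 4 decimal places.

Var(C) = 2² + 1 + 3² + 2·[2·0.45 + 6·0.25 + 3·0.10] = 14 + 5.4 = 19.4.
Because errors are independent across components, Cov(Tᵢ,Tⱼ) = Cov(Xᵢ,Xⱼ); the off-diagonal part of the true-score variance is the same as above.
True-score variance = [2²·0.70 + 0.58 + 3²·0.75] + 5.4 = 10.13 + 5.4 = 15.53.
Reliability = 15.53 / 19.4 = 0.8005.

0.8005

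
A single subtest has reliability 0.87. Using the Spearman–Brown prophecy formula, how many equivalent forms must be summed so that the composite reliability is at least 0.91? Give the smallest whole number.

2

k ≥ ρ*(1−ρ₁)/(ρ₁(1−ρ*)) = 0.91·0.13 / (0.87·0.09) = 1.511.
Smallest integer k = 2.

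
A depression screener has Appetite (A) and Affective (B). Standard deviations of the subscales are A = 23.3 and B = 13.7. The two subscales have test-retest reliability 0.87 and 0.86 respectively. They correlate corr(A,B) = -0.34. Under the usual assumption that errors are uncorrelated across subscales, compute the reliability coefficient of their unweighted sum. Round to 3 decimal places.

Var(A+B) = 23.3² + 13.7² + 2·[23.3·13.7·(-0.34)] = 730.58 − 217.063 = 513.517.
Under uncorrelated errors the observed covariances equal the true-score covariances, so only the own-variance terms attenuate.
True-score variance = [23.3²·0.87 + 13.7²·0.86] − 217.063 = 633.728 − 217.063 = 416.665.
Reliability = 416.665 / 513.517 = 0.811.

0.811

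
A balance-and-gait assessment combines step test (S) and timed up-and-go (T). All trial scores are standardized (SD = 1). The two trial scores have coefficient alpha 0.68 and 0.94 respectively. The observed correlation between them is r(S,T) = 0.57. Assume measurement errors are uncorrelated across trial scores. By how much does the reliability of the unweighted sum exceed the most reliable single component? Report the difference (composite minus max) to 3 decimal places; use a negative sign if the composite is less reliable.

Var(sum) = 2 + 1.14 = 3.14; true-score variance = 1.62 + 1.14 = 2.76; composite reliability = 0.8790.
Max component reliability = 0.9400.
Difference = 0.8790 − 0.9400 = -0.061.

-0.061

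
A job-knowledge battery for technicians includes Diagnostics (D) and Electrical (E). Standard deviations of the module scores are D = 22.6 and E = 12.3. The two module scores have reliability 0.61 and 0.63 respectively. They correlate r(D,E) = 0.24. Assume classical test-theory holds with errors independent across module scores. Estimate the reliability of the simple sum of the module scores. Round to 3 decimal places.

Var(D+E) = 22.6² + 12.3² + 2·[22.6·12.3·0.24] = 662.05 + 133.43 = 795.48.
Under uncorrelated errors the observed covariances equal the true-score covariances, so only the own-variance terms attenuate.
True-score variance = [22.6²·0.61 + 12.3²·0.63] + 133.43 = 406.876 + 133.43 = 540.307.
Reliability = 540.307 / 795.48 = 0.679.

0.679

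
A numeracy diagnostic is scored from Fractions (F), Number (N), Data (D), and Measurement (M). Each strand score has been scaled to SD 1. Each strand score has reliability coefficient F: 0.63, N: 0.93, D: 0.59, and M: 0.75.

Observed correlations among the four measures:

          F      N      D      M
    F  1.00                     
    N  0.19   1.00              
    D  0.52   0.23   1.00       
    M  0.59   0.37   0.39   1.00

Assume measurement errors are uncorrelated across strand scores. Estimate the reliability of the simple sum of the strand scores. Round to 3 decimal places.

Var(F+N+D+M) = 4 + 2·[0.19 + 0.52 + 0.59 + 0.23 + 0.37 + 0.39] = 4 + 4.58 = 8.58.
Because errors are independent across components, Cov(Tᵢ,Tⱼ) = Cov(Xᵢ,Xⱼ); the off-diagonal part of the true-score variance is the same as above.
True-score variance = [0.63 + 0.93 + 0.59 + 0.75] + 4.58 = 2.9 + 4.58 = 7.48.
Reliability = 7.48 / 8.58 = 0.872.

0.872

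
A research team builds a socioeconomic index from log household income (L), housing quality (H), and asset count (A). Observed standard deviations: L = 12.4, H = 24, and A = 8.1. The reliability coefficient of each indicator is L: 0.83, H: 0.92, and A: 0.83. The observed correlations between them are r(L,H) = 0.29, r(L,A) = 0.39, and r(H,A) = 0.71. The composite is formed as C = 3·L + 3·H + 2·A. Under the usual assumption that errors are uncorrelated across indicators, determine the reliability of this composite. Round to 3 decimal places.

Var(C) = 3²·12.4² + 3²·24² + 2²·8.1² + 2·[9·12.4·24·0.29 + 6·12.4·8.1·0.39 + 6·24·8.1·0.71] = 6830.28 + 3679.82 = 10510.1.
Because errors are independent across components, Cov(Tᵢ,Tⱼ) = Cov(Xᵢ,Xⱼ); the off-diagonal part of the true-score variance is the same as above.
True-score variance = [3²·12.4²·0.83 + 3²·24²·0.92 + 2²·8.1²·0.83] + 3679.82 = 6135.69 + 3679.82 = 9815.51.
Reliability = 9815.51 / 10510.1 = 0.934.

0.934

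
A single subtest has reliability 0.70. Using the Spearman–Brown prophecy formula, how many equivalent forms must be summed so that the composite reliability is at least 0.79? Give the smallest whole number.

2

k ≥ ρ*(1−ρ₁)/(ρ₁(1−ρ*)) = 0.79·0.30 / (0.70·0.21) = 1.612.
Smallest integer k = 2.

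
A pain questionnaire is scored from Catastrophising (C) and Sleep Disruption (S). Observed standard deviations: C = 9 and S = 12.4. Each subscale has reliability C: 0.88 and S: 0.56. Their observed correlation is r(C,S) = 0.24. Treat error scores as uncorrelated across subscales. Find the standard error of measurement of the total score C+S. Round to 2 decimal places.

Var(total) = 234.76 + 53.568 = 288.328.
True-score variance = 157.386 + 53.568 = 210.954, so reliability = 0.7316.
Error variance = 288.328 − 210.954 = 77.3744; SEM = √77.3744 = 8.80.

8.80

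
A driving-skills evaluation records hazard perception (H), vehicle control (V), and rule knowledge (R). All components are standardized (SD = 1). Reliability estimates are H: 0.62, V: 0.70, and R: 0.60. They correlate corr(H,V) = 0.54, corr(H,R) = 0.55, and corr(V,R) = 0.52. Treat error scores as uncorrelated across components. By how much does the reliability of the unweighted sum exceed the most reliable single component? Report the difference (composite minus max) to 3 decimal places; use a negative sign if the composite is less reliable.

0.126

Var(sum) = 3 + 3.22 = 6.22; true-score variance = 1.92 + 3.22 = 5.14; composite reliability = 0.8264.
Max component reliability = 0.7000.
Difference = 0.8264 − 0.7000 = 0.126.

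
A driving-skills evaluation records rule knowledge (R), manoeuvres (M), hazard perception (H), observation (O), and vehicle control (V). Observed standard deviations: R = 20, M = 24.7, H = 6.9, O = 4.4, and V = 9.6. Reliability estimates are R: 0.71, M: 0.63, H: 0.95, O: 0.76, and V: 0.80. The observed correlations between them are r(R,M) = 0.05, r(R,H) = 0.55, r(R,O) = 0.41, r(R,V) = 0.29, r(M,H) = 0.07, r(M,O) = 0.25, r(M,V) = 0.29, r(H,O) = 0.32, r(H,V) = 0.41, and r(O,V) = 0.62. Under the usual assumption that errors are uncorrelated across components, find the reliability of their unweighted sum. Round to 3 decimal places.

Var(R+M+H+O+V) = 20² + 24.7² + 6.9² + 4.4² + 9.6² + 2·[20·24.7·0.05 + 20·6.9·0.55 + 20·4.4·0.41 + 20·9.6·0.29 + 24.7·6.9·0.07 + 24.7·4.4·0.25 + 24.7·9.6·0.29 + 6.9·4.4·0.32 + 6.9·9.6·0.41 + 4.4·9.6·0.62] = 1169.22 + 726.575 = 1895.79.
With uncorrelated errors the cross-covariances are all true-score covariance, so they carry over unchanged; only the diagonal terms shrink to ρᵢσᵢ².
True-score variance = [20²·0.71 + 24.7²·0.63 + 6.9²·0.95 + 4.4²·0.76 + 9.6²·0.80] + 726.575 = 802.028 + 726.575 = 1528.6.
Reliability = 1528.6 / 1895.79 = 0.806.

0.806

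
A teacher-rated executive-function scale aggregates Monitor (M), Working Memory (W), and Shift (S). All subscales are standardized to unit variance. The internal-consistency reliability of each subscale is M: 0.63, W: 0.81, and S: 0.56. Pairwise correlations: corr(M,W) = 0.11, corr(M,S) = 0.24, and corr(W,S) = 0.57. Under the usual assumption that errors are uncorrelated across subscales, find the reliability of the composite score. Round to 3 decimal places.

0.793

Var(M+W+S) = 3 + 2·[0.11 + 0.24 + 0.57] = 3 + 1.84 = 4.84.
With uncorrelated errors the cross-covariances are all true-score covariance, so they carry over unchanged; only the diagonal terms shrink to ρᵢσᵢ².
True-score variance = [0.63 + 0.81 + 0.56] + 1.84 = 2 + 1.84 = 3.84.
Reliability = 3.84 / 4.84 = 0.793.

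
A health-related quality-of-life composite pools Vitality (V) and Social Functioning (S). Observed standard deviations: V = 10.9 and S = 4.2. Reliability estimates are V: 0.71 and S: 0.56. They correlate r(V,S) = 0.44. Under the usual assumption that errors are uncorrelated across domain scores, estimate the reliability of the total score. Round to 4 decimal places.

Var(V+S) = 10.9² + 4.2² + 2·[10.9·4.2·0.44] = 136.45 + 40.2864 = 176.736.
With uncorrelated errors the cross-covariances are all true-score covariance, so they carry over unchanged; only the diagonal terms shrink to ρᵢσᵢ².
True-score variance = [10.9²·0.71 + 4.2²·0.56] + 40.2864 = 94.2335 + 40.2864 = 134.52.
Reliability = 134.52 / 176.736 = 0.7611.

0.7611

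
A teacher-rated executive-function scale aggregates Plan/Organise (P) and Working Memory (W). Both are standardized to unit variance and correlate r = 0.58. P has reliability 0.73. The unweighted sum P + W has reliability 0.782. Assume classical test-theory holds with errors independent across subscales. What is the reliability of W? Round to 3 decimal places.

Var(P+W) = 2 + 2·0.58 = 3.160.
True-score variance = ρ_P + ρ_W + 2·0.58, so 0.782 = (0.73 + ρ_W + 1.16) / 3.160.
ρ_W = 0.782·3.160 − 0.73 − 1.16 = 0.581.

0.581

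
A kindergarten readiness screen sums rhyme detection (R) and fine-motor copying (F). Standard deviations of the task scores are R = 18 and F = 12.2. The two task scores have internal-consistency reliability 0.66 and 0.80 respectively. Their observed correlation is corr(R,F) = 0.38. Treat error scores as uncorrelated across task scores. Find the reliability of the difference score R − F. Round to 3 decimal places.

0.543

Var(R−F) = 18² + 12.2² − 2·18·12.2·0.38 = 472.84 − 166.896 = 305.944.
With uncorrelated errors the cross-covariances are all true-score covariance, so they carry over unchanged; only the diagonal terms shrink to ρᵢσᵢ².
True-score variance = [18²·0.66 + 12.2²·0.80] − 166.896 = 332.912 − 166.896 = 166.016.
Reliability = 166.016 / 305.944 = 0.543.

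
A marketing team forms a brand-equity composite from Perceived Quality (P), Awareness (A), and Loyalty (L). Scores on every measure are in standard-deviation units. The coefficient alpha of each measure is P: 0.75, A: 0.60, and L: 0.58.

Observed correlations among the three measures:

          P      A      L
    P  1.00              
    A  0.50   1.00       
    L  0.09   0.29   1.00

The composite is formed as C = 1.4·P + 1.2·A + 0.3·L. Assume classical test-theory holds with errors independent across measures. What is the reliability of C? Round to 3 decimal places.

Var(C) = 1.4² + 1.2² + 0.3² + 2·[1.68·0.50 + 0.42·0.09 + 0.36·0.29] = 3.49 + 1.9644 = 5.4544.
Because errors are independent across components, Cov(Tᵢ,Tⱼ) = Cov(Xᵢ,Xⱼ); the off-diagonal part of the true-score variance is the same as above.
True-score variance = [1.4²·0.75 + 1.2²·0.60 + 0.3²·0.58] + 1.9644 = 2.3862 + 1.9644 = 4.3506.
Reliability = 4.3506 / 5.4544 = 0.798.

0.798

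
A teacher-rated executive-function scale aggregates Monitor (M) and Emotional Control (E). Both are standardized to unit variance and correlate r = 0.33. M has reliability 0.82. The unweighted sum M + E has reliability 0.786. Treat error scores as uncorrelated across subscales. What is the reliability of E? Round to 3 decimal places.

0.611

Var(M+E) = 2 + 2·0.33 = 2.660.
True-score variance = ρ_M + ρ_E + 2·0.33, so 0.786 = (0.82 + ρ_E + 0.66) / 2.660.
ρ_E = 0.786·2.660 − 0.82 − 0.66 = 0.611.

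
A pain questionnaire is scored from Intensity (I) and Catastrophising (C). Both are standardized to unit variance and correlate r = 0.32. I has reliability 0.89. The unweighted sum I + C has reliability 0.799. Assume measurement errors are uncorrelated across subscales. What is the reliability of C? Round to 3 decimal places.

0.579

Var(I+C) = 2 + 2·0.32 = 2.640.
True-score variance = ρ_I + ρ_C + 2·0.32, so 0.799 = (0.89 + ρ_C + 0.64) / 2.640.
ρ_C = 0.799·2.640 − 0.89 − 0.64 = 0.579.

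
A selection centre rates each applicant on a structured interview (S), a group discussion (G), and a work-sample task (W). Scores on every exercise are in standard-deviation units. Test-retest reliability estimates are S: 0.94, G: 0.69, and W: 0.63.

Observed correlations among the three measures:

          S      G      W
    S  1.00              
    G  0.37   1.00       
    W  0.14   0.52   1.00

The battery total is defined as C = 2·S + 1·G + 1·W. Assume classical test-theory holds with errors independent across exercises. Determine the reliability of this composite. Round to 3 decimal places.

Var(C) = 2² + 1 + 1 + 2·[2·0.37 + 2·0.14 + 0.52] = 6 + 3.08 = 9.08.
With uncorrelated errors the cross-covariances are all true-score covariance, so they carry over unchanged; only the diagonal terms shrink to ρᵢσᵢ².
True-score variance = [2²·0.94 + 0.69 + 0.63] + 3.08 = 5.08 + 3.08 = 8.16.
Reliability = 8.16 / 9.08 = 0.899.

0.899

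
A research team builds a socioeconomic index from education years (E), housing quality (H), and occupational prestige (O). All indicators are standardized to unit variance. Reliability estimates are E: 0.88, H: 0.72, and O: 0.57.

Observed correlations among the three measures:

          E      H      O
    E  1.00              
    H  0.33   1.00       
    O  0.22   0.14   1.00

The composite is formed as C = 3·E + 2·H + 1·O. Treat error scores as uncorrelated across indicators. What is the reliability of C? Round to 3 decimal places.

0.867

Var(C) = 3² + 2² + 1 + 2·[6·0.33 + 3·0.22 + 2·0.14] = 14 + 5.84 = 19.84.
With uncorrelated errors the cross-covariances are all true-score covariance, so they carry over unchanged; only the diagonal terms shrink to ρᵢσᵢ².
True-score variance = [3²·0.88 + 2²·0.72 + 0.57] + 5.84 = 11.37 + 5.84 = 17.21.
Reliability = 17.21 / 19.84 = 0.867.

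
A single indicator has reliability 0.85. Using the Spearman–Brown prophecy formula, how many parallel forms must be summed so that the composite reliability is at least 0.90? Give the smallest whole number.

k ≥ ρ*(1−ρ₁)/(ρ₁(1−ρ*)) = 0.90·0.15 / (0.85·0.10) = 1.588.
Smallest integer k = 2.

2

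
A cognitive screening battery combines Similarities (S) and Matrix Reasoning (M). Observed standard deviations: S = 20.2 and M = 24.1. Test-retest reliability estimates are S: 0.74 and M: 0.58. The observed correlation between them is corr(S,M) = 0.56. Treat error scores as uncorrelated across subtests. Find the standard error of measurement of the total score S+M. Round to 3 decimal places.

18.709

Var(total) = 988.85 + 545.238 = 1534.09.
True-score variance = 638.819 + 545.238 = 1184.06, so reliability = 0.7718.
Error variance = 1534.09 − 1184.06 = 350.031; SEM = √350.031 = 18.709.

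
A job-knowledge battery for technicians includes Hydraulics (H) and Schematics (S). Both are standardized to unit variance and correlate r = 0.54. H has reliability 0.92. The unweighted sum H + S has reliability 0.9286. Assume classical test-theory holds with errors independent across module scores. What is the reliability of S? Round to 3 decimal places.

Var(H+S) = 2 + 2·0.54 = 3.080.
True-score variance = ρ_H + ρ_S + 2·0.54, so 0.9286 = (0.92 + ρ_S + 1.08) / 3.080.
ρ_S = 0.9286·3.080 − 0.92 − 1.08 = 0.860.

0.860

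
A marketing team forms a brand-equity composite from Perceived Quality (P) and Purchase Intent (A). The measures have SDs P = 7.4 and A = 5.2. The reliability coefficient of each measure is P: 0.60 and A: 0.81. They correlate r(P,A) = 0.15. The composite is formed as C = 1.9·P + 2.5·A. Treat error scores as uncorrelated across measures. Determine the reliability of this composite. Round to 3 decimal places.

0.736

Var(C) = 1.9²·7.4² + 2.5²·5.2² + 2·[4.75·7.4·5.2·0.15] = 366.684 + 54.834 = 421.518.
Under uncorrelated errors the observed covariances equal the true-score covariances, so only the own-variance terms attenuate.
True-score variance = [1.9²·7.4²·0.60 + 2.5²·5.2²·0.81] + 54.834 = 255.5 + 54.834 = 310.334.
Reliability = 310.334 / 421.518 = 0.736.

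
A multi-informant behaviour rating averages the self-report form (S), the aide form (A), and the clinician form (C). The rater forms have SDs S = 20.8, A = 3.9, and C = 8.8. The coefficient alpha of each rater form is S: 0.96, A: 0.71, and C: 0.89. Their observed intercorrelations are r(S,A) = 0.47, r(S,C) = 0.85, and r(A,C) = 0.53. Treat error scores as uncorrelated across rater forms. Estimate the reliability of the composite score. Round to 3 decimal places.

0.968

Var(S+A+C) = 20.8² + 3.9² + 8.8² + 2·[20.8·3.9·0.47 + 20.8·8.8·0.85 + 3.9·8.8·0.53] = 525.29 + 423.8 = 949.09.
With uncorrelated errors the cross-covariances are all true-score covariance, so they carry over unchanged; only the diagonal terms shrink to ρᵢσᵢ².
True-score variance = [20.8²·0.96 + 3.9²·0.71 + 8.8²·0.89] + 423.8 = 495.055 + 423.8 = 918.855.
Reliability = 918.855 / 949.09 = 0.968.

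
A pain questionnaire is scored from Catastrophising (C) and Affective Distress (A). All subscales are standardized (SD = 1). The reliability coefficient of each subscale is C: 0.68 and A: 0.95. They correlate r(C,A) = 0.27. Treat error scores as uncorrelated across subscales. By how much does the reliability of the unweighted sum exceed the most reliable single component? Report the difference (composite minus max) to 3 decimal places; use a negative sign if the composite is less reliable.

Var(sum) = 2 + 0.54 = 2.54; true-score variance = 1.63 + 0.54 = 2.17; composite reliability = 0.8543.
Max component reliability = 0.9500.
Difference = 0.8543 − 0.9500 = -0.096.

-0.096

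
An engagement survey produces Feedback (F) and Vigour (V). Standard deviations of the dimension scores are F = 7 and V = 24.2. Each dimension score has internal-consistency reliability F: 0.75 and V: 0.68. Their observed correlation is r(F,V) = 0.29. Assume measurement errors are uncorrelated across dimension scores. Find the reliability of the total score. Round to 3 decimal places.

Var(F+V) = 7² + 24.2² + 2·[7·24.2·0.29] = 634.64 + 98.252 = 732.892.
With uncorrelated errors the cross-covariances are all true-score covariance, so they carry over unchanged; only the diagonal terms shrink to ρᵢσᵢ².
True-score variance = [7²·0.75 + 24.2²·0.68] + 98.252 = 434.985 + 98.252 = 533.237.
Reliability = 533.237 / 732.892 = 0.728.

0.728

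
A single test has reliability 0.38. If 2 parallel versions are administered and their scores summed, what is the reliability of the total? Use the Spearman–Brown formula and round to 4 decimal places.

0.5507

ρ_k = kρ / (1 + (k−1)ρ) = 2·0.38 / (1 + 1·0.38) = 0.760 / 1.380 = 0.5507.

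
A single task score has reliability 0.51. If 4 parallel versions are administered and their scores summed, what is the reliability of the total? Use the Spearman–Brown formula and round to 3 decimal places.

ρ_k = kρ / (1 + (k−1)ρ) = 4·0.51 / (1 + 3·0.51) = 2.040 / 2.530 = 0.806.

0.806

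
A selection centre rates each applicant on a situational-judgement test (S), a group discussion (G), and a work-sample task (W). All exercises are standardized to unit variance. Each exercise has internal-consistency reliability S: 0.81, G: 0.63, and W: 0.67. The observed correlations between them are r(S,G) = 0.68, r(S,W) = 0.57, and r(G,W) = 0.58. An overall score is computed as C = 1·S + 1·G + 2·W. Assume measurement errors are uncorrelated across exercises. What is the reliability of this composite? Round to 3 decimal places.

Var(C) = 1 + 1 + 2² + 2·[0.68 + 2·0.57 + 2·0.58] = 6 + 5.96 = 11.96.
With uncorrelated errors the cross-covariances are all true-score covariance, so they carry over unchanged; only the diagonal terms shrink to ρᵢσᵢ².
True-score variance = [0.81 + 0.63 + 2²·0.67] + 5.96 = 4.12 + 5.96 = 10.08.
Reliability = 10.08 / 11.96 = 0.843.

0.843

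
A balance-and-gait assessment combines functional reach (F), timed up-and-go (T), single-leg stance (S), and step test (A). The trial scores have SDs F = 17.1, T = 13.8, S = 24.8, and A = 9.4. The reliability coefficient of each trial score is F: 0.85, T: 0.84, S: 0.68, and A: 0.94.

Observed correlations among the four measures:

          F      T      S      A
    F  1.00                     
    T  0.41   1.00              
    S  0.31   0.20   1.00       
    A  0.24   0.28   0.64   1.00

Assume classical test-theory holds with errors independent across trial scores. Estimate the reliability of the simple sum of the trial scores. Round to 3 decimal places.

Var(F+T+S+A) = 17.1² + 13.8² + 24.8² + 9.4² + 2·[17.1·13.8·0.41 + 17.1·24.8·0.31 + 17.1·9.4·0.24 + 13.8·24.8·0.20 + 13.8·9.4·0.28 + 24.8·9.4·0.64] = 1186.25 + 1041.52 = 2227.77.
Because errors are independent across components, Cov(Tᵢ,Tⱼ) = Cov(Xᵢ,Xⱼ); the off-diagonal part of the true-score variance is the same as above.
True-score variance = [17.1²·0.85 + 13.8²·0.84 + 24.8²·0.68 + 9.4²·0.94] + 1041.52 = 909.804 + 1041.52 = 1951.32.
Reliability = 1951.32 / 2227.77 = 0.876.

0.876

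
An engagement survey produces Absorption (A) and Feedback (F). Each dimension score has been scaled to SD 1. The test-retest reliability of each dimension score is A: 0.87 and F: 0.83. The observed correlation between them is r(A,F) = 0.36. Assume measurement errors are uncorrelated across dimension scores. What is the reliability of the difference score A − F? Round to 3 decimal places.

0.766

Var(A−F) = 1 + 1 − 2·0.36 = 2 − 0.72 = 1.28.
Because errors are independent across components, Cov(Tᵢ,Tⱼ) = Cov(Xᵢ,Xⱼ); the off-diagonal part of the true-score variance is the same as above.
True-score variance = [0.87 + 0.83] − 0.72 = 1.7 − 0.72 = 0.98.
Reliability = 0.98 / 1.28 = 0.766.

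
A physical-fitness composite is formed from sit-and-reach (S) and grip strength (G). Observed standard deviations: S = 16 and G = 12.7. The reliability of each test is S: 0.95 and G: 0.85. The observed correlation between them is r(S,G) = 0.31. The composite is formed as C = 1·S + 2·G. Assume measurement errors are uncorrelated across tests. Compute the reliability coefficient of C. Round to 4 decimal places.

Var(C) = 16² + 2²·12.7² + 2·[2·16·12.7·0.31] = 901.16 + 251.968 = 1153.13.
Under uncorrelated errors the observed covariances equal the true-score covariances, so only the own-variance terms attenuate.
True-score variance = [16²·0.95 + 2²·12.7²·0.85] + 251.968 = 791.586 + 251.968 = 1043.55.
Reliability = 1043.55 / 1153.13 = 0.9050.

0.9050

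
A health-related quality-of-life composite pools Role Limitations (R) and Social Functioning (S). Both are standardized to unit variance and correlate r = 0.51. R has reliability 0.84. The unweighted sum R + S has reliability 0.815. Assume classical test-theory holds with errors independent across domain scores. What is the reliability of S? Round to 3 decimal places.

Var(R+S) = 2 + 2·0.51 = 3.020.
True-score variance = ρ_R + ρ_S + 2·0.51, so 0.815 = (0.84 + ρ_S + 1.02) / 3.020.
ρ_S = 0.815·3.020 − 0.84 − 1.02 = 0.601.

0.601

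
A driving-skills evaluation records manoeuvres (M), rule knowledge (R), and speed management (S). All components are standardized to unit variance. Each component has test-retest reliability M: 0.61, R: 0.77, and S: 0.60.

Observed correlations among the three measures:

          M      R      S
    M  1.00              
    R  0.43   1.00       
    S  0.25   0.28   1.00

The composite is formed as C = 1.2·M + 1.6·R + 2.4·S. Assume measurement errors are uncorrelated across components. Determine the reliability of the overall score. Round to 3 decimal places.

0.770

Var(C) = 1.2² + 1.6² + 2.4² + 2·[1.92·0.43 + 2.88·0.25 + 3.84·0.28] = 9.76 + 5.2416 = 15.0016.
Because errors are independent across components, Cov(Tᵢ,Tⱼ) = Cov(Xᵢ,Xⱼ); the off-diagonal part of the true-score variance is the same as above.
True-score variance = [1.2²·0.61 + 1.6²·0.77 + 2.4²·0.60] + 5.2416 = 6.3056 + 5.2416 = 11.5472.
Reliability = 11.5472 / 15.0016 = 0.770.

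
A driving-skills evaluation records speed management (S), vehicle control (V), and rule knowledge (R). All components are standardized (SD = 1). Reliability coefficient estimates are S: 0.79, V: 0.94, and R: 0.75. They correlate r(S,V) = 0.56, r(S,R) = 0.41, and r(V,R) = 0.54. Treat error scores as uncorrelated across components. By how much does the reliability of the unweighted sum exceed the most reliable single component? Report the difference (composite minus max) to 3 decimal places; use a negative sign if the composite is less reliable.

Var(sum) = 3 + 3.02 = 6.02; true-score variance = 2.48 + 3.02 = 5.5; composite reliability = 0.9136.
Max component reliability = 0.9400.
Difference = 0.9136 − 0.9400 = -0.026.

-0.026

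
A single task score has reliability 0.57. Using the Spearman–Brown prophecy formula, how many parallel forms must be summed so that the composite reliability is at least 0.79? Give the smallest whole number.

k ≥ ρ*(1−ρ₁)/(ρ₁(1−ρ*)) = 0.79·0.43 / (0.57·0.21) = 2.838.
Smallest integer k = 3.

3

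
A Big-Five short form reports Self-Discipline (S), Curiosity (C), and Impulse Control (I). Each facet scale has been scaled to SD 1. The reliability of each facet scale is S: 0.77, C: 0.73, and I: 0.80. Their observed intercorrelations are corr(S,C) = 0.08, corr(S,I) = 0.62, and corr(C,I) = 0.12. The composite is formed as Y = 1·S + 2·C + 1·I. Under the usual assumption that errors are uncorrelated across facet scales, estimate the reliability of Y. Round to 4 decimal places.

Var(Y) = 1 + 2² + 1 + 2·[2·0.08 + 0.62 + 2·0.12] = 6 + 2.04 = 8.04.
Under uncorrelated errors the observed covariances equal the true-score covariances, so only the own-variance terms attenuate.
True-score variance = [0.77 + 2²·0.73 + 0.80] + 2.04 = 4.49 + 2.04 = 6.53.
Reliability = 6.53 / 8.04 = 0.8122.

0.8122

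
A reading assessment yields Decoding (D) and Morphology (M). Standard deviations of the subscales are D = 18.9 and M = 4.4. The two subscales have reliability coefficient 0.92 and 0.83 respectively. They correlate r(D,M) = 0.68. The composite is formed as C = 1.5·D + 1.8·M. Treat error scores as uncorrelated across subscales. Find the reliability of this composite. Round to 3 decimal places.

Var(C) = 1.5²·18.9² + 1.8²·4.4² + 2·[2.7·18.9·4.4·0.68] = 866.449 + 305.364 = 1171.81.
With uncorrelated errors the cross-covariances are all true-score covariance, so they carry over unchanged; only the diagonal terms shrink to ρᵢσᵢ².
True-score variance = [1.5²·18.9²·0.92 + 1.8²·4.4²·0.83] + 305.364 = 791.488 + 305.364 = 1096.85.
Reliability = 1096.85 / 1171.81 = 0.936.

0.936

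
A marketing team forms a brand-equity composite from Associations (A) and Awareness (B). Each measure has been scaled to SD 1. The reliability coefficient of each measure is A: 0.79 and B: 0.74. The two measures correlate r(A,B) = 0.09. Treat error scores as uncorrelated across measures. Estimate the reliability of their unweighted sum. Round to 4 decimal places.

Var(A+B) = 2 + 2·[0.09] = 2 + 0.18 = 2.18.
Because errors are independent across components, Cov(Tᵢ,Tⱼ) = Cov(Xᵢ,Xⱼ); the off-diagonal part of the true-score variance is the same as above.
True-score variance = [0.79 + 0.74] + 0.18 = 1.53 + 0.18 = 1.71.
Reliability = 1.71 / 2.18 = 0.7844.

0.7844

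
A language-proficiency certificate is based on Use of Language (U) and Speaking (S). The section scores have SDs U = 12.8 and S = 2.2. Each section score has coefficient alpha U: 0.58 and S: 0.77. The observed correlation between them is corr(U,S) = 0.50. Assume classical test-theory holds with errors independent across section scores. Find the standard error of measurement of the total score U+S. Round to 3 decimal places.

Var(total) = 168.68 + 28.16 = 196.84.
True-score variance = 98.754 + 28.16 = 126.914, so reliability = 0.6448.
Error variance = 196.84 − 126.914 = 69.926; SEM = √69.926 = 8.362.

8.362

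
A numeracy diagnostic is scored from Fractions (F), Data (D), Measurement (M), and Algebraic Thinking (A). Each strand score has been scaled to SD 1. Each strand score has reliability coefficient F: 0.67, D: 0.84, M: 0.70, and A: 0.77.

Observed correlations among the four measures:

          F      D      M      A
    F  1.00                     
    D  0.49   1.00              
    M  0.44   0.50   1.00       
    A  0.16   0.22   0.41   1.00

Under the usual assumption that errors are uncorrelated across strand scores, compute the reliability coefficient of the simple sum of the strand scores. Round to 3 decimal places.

Var(F+D+M+A) = 4 + 2·[0.49 + 0.44 + 0.16 + 0.50 + 0.22 + 0.41] = 4 + 4.44 = 8.44.
With uncorrelated errors the cross-covariances are all true-score covariance, so they carry over unchanged; only the diagonal terms shrink to ρᵢσᵢ².
True-score variance = [0.67 + 0.84 + 0.70 + 0.77] + 4.44 = 2.98 + 4.44 = 7.42.
Reliability = 7.42 / 8.44 = 0.879.

0.879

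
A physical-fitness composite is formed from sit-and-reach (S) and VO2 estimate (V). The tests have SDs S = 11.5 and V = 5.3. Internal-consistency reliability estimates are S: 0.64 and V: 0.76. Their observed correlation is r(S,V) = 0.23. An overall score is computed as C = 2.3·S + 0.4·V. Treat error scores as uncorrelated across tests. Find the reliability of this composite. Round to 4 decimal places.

Var(C) = 2.3²·11.5² + 0.4²·5.3² + 2·[0.92·11.5·5.3·0.23] = 704.097 + 25.794 = 729.891.
With uncorrelated errors the cross-covariances are all true-score covariance, so they carry over unchanged; only the diagonal terms shrink to ρᵢσᵢ².
True-score variance = [2.3²·11.5²·0.64 + 0.4²·5.3²·0.76] + 25.794 = 451.161 + 25.794 = 476.955.
Reliability = 476.955 / 729.891 = 0.6535.

0.6535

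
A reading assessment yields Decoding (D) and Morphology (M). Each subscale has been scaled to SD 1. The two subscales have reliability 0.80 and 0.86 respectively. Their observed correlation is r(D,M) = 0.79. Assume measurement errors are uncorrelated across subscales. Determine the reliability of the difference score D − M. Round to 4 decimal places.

0.1905

Var(D−M) = 1 + 1 − 2·0.79 = 2 − 1.58 = 0.42.
Because errors are independent across components, Cov(Tᵢ,Tⱼ) = Cov(Xᵢ,Xⱼ); the off-diagonal part of the true-score variance is the same as above.
True-score variance = [0.80 + 0.86] − 1.58 = 1.66 − 1.58 = 0.08.
Reliability = 0.08 / 0.42 = 0.1905.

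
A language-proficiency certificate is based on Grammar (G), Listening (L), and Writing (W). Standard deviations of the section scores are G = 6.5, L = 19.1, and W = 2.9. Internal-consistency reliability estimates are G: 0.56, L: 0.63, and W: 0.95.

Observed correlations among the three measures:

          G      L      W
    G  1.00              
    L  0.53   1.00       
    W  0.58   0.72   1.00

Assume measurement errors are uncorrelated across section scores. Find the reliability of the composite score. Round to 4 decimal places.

0.7626

Var(G+L+W) = 6.5² + 19.1² + 2.9² + 2·[6.5·19.1·0.53 + 6.5·2.9·0.58 + 19.1·2.9·0.72] = 415.47 + 233.227 = 648.697.
Because errors are independent across components, Cov(Tᵢ,Tⱼ) = Cov(Xᵢ,Xⱼ); the off-diagonal part of the true-score variance is the same as above.
True-score variance = [6.5²·0.56 + 19.1²·0.63 + 2.9²·0.95] + 233.227 = 261.48 + 233.227 = 494.706.
Reliability = 494.706 / 648.697 = 0.7626.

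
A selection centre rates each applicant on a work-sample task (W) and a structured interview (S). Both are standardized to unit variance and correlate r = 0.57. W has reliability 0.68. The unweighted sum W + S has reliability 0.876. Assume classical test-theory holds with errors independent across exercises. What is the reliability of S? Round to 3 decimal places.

Var(W+S) = 2 + 2·0.57 = 3.140.
True-score variance = ρ_W + ρ_S + 2·0.57, so 0.876 = (0.68 + ρ_S + 1.14) / 3.140.
ρ_S = 0.876·3.140 − 0.68 − 1.14 = 0.931.

0.931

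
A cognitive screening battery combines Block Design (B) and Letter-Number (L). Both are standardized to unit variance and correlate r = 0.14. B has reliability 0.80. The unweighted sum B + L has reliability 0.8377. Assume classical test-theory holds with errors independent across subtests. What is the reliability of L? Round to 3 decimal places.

0.830

Var(B+L) = 2 + 2·0.14 = 2.280.
True-score variance = ρ_B + ρ_L + 2·0.14, so 0.8377 = (0.80 + ρ_L + 0.28) / 2.280.
ρ_L = 0.8377·2.280 − 0.80 − 0.28 = 0.830.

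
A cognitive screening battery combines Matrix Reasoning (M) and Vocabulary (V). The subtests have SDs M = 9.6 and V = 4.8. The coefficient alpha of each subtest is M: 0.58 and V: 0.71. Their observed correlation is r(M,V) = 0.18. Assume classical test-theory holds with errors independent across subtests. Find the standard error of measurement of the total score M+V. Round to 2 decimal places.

6.74

Var(total) = 115.2 + 16.5888 = 131.789.
True-score variance = 69.8112 + 16.5888 = 86.4, so reliability = 0.6556.
Error variance = 131.789 − 86.4 = 45.3888; SEM = √45.3888 = 6.74.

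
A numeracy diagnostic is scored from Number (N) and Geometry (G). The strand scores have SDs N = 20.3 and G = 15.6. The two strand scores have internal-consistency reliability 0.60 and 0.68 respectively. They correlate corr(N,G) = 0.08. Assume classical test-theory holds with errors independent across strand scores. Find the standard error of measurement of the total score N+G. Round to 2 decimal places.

15.58

Var(total) = 655.45 + 50.6688 = 706.119.
True-score variance = 412.739 + 50.6688 = 463.408, so reliability = 0.6563.
Error variance = 706.119 − 463.408 = 242.711; SEM = √242.711 = 15.58.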